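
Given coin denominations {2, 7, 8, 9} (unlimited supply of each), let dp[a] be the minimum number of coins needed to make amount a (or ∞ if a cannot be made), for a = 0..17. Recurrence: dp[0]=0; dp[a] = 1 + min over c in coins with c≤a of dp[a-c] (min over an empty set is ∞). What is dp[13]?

 a  0  1  2  3  4  5  6  7  8  9 10 11 12 13 14 15 16 17
dp  0  -  1  -  2  -  3  1  1  1  2  2  3  3  2  2  2  2
(- denotes ∞ / unreachable)

3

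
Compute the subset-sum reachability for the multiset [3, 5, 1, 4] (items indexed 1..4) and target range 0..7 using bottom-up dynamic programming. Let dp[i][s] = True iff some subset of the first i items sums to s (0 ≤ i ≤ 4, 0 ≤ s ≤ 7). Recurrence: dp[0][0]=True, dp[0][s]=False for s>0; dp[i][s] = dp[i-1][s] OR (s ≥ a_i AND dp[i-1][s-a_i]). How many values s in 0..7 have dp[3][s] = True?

6

i\s   0   1   2   3   4   5   6   7
  0   T   F   F   F   F   F   F   F
  1   T   F   F   T   F   F   F   F
  2   T   F   F   T   F   T   F   F
  3   T   T   F   T   T   T   T   F
  4   T   T   F   T   T   T   T   T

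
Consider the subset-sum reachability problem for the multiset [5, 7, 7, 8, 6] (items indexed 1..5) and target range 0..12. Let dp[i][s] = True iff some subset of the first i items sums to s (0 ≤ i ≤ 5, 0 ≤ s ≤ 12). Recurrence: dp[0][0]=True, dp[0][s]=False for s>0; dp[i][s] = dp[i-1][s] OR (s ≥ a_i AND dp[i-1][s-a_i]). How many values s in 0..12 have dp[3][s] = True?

i\s   0   1   2   3   4   5   6   7   8   9  10  11  12
  0   T   F   F   F   F   F   F   F   F   F   F   F   F
  1   T   F   F   F   F   T   F   F   F   F   F   F   F
  2   T   F   F   F   F   T   F   T   F   F   F   F   T
  3   T   F   F   F   F   T   F   T   F   F   F   F   T
  4   T   F   F   F   F   T   F   T   T   F   F   F   T
  5   T   F   F   F   F   T   T   T   T   F   F   T   T

4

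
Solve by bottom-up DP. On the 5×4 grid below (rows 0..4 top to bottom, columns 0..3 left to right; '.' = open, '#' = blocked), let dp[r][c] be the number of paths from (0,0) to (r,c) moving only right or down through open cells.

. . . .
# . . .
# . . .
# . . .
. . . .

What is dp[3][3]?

r\c   0   1   2   3
  0   1   1   1   1
  1   0   1   2   3
  2   0   1   3   6
  3   0   1   4  10
  4   0   1   5  15

10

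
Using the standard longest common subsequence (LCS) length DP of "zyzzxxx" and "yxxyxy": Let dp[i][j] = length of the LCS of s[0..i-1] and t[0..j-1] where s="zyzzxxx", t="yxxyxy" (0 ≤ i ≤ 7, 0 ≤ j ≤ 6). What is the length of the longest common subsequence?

   ''  y  x  x  y  x  y
''  0  0  0  0  0  0  0
 z  0  0  0  0  0  0  0
 y  0  1  1  1  1  1  1
 z  0  1  1  1  1  1  1
 z  0  1  1  1  1  1  1
 x  0  1  2  2  2  2  2
 x  0  1  2  3  3  3  3
 x  0  1  2  3  3  4  4

4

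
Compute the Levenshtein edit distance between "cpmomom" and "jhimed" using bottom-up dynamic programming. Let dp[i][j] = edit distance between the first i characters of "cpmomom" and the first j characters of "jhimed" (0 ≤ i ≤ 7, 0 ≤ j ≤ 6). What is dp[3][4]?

   ''  j  h  i  m  e  d
''  0  1  2  3  4  5  6
 c  1  1  2  3  4  5  6
 p  2  2  2  3  4  5  6
 m  3  3  3  3  3  4  5
 o  4  4  4  4  4  4  5
 m  5  5  5  5  4  5  5
 o  6  6  6  6  5  5  6
 m  7  7  7  7  6  6  6

3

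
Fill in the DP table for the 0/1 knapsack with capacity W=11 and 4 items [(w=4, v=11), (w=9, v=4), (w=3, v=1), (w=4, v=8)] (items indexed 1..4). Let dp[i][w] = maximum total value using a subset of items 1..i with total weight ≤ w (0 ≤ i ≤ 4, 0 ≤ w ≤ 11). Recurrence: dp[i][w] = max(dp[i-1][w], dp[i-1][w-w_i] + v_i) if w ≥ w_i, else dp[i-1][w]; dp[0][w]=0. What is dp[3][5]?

11

i\w   0   1   2   3   4   5   6   7   8   9  10  11
  0   0   0   0   0   0   0   0   0   0   0   0   0
  1   0   0   0   0  11  11  11  11  11  11  11  11
  2   0   0   0   0  11  11  11  11  11  11  11  11
  3   0   0   0   1  11  11  11  12  12  12  12  12
  4   0   0   0   1  11  11  11  12  19  19  19  20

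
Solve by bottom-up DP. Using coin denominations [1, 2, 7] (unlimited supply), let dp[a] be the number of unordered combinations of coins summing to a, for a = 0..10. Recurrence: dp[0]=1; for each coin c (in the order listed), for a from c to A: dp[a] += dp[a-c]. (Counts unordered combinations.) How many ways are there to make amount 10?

after  coin     0     1     2     3     4     5     6     7     8     9    10
          1     1     1     1     1     1     1     1     1     1     1     1
          2     1     1     2     2     3     3     4     4     5     5     6
          7     1     1     2     2     3     3     4     5     6     7     8

8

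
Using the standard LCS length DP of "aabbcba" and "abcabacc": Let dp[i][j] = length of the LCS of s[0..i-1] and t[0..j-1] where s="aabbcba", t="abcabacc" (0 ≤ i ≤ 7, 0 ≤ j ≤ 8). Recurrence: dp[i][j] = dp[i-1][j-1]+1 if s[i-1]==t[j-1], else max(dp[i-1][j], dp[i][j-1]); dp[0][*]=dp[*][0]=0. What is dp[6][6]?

   ''  a  b  c  a  b  a  c  c
''  0  0  0  0  0  0  0  0  0
 a  0  1  1  1  1  1  1  1  1
 a  0  1  1  1  2  2  2  2  2
 b  0  1  2  2  2  3  3  3  3
 b  0  1  2  2  2  3  3  3  3
 c  0  1  2  3  3  3  3  4  4
 b  0  1  2  3  3  4  4  4  4
 a  0  1  2  3  4  4  5  5  5

4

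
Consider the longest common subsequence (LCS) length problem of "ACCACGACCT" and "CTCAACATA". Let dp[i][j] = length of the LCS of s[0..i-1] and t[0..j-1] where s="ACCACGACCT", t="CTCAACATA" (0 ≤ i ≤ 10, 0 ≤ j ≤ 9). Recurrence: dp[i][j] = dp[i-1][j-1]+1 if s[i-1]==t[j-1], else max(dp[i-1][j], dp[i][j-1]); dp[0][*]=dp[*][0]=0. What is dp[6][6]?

   ''  C  T  C  A  A  C  A  T  A
''  0  0  0  0  0  0  0  0  0  0
 A  0  0  0  0  1  1  1  1  1  1
 C  0  1  1  1  1  1  2  2  2  2
 C  0  1  1  2  2  2  2  2  2  2
 A  0  1  1  2  3  3  3  3  3  3
 C  0  1  1  2  3  3  4  4  4  4
 G  0  1  1  2  3  3  4  4  4  4
 A  0  1  1  2  3  4  4  5  5  5
 C  0  1  1  2  3  4  5  5  5  5
 C  0  1  1  2  3  4  5  5  5  5
 T  0  1  2  2  3  4  5  5  6  6

4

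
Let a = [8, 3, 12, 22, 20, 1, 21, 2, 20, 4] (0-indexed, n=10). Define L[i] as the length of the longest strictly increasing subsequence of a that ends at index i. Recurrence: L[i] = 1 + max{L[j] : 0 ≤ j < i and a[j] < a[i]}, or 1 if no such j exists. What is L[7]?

2

   i    0    1    2    3    4    5    6    7    8    9
a[i]    8    3   12   22   20    1   21    2   20    4
L[i]    1    1    2    3    3    1    4    2    3    3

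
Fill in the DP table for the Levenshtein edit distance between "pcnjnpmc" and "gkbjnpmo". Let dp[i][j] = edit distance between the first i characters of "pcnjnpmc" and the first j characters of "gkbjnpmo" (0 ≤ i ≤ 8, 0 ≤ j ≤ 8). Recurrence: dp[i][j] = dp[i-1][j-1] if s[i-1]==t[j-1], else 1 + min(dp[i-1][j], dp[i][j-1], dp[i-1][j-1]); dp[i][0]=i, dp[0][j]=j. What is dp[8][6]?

   ''  g  k  b  j  n  p  m  o
''  0  1  2  3  4  5  6  7  8
 p  1  1  2  3  4  5  5  6  7
 c  2  2  2  3  4  5  6  6  7
 n  3  3  3  3  4  4  5  6  7
 j  4  4  4  4  3  4  5  6  7
 n  5  5  5  5  4  3  4  5  6
 p  6  6  6  6  5  4  3  4  5
 m  7  7  7  7  6  5  4  3  4
 c  8  8  8  8  7  6  5  4  4

5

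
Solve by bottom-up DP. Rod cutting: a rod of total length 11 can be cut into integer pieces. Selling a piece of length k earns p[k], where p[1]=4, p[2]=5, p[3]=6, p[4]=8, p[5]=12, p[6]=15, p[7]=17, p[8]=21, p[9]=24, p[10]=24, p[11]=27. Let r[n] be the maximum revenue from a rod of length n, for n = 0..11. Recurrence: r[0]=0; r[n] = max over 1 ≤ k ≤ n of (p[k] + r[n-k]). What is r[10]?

40

   n    0    1    2    3    4    5    6    7    8    9   10   11
r[n]    0    4    8   12   16   20   24   28   32   36   40   44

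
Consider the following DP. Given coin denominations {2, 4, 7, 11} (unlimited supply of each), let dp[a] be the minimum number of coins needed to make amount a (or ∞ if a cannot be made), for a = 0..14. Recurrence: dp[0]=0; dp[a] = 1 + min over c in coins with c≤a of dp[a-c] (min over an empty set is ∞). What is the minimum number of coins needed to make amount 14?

2

 a  0  1  2  3  4  5  6  7  8  9 10 11 12 13 14
dp  0  -  1  -  1  -  2  1  2  2  3  1  3  2  2
(- denotes ∞ / unreachable)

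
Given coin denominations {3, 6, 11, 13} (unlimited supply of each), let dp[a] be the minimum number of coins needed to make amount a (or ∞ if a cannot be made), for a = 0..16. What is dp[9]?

 a  0  1  2  3  4  5  6  7  8  9 10 11 12 13 14 15 16
dp  0  -  -  1  -  -  1  -  -  2  -  1  2  1  2  3  2
(- denotes ∞ / unreachable)

2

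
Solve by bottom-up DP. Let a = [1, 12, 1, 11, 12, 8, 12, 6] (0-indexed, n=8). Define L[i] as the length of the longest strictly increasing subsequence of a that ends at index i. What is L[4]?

   i    0    1    2    3    4    5    6    7
a[i]    1   12    1   11   12    8   12    6
L[i]    1    2    1    2    3    2    3    2

3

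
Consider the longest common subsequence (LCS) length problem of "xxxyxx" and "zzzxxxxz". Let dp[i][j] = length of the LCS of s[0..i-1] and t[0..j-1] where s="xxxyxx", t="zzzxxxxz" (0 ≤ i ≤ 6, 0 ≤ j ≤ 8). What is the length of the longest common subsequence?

   ''  z  z  z  x  x  x  x  z
''  0  0  0  0  0  0  0  0  0
 x  0  0  0  0  1  1  1  1  1
 x  0  0  0  0  1  2  2  2  2
 x  0  0  0  0  1  2  3  3  3
 y  0  0  0  0  1  2  3  3  3
 x  0  0  0  0  1  2  3  4  4
 x  0  0  0  0  1  2  3  4  4

4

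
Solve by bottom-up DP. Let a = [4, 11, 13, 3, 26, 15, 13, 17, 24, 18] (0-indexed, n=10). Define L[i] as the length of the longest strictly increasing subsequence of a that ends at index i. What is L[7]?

5

   i    0    1    2    3    4    5    6    7    8    9
a[i]    4   11   13    3   26   15   13   17   24   18
L[i]    1    2    3    1    4    4    3    5    6    6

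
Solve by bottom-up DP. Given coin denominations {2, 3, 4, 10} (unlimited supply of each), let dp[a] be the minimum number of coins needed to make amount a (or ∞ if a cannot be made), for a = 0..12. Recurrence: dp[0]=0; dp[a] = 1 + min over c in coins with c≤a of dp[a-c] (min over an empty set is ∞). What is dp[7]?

2

 a  0  1  2  3  4  5  6  7  8  9 10 11 12
dp  0  -  1  1  1  2  2  2  2  3  1  3  2
(- denotes ∞ / unreachable)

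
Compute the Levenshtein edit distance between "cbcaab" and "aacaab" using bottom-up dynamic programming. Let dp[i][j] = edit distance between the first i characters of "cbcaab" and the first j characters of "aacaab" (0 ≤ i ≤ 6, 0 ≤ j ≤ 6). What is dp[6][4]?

   ''  a  a  c  a  a  b
''  0  1  2  3  4  5  6
 c  1  1  2  2  3  4  5
 b  2  2  2  3  3  4  4
 c  3  3  3  2  3  4  5
 a  4  3  3  3  2  3  4
 a  5  4  3  4  3  2  3
 b  6  5  4  4  4  3  2

4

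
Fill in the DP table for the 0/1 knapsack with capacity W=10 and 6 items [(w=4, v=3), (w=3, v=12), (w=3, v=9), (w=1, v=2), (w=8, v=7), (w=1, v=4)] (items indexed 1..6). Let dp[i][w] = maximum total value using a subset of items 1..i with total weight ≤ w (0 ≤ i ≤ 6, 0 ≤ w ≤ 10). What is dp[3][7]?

i\w   0   1   2   3   4   5   6   7   8   9  10
  0   0   0   0   0   0   0   0   0   0   0   0
  1   0   0   0   0   3   3   3   3   3   3   3
  2   0   0   0  12  12  12  12  15  15  15  15
  3   0   0   0  12  12  12  21  21  21  21  24
  4   0   2   2  12  14  14  21  23  23  23  24
  5   0   2   2  12  14  14  21  23  23  23  24
  6   0   4   6  12  16  18  21  25  27  27  27

21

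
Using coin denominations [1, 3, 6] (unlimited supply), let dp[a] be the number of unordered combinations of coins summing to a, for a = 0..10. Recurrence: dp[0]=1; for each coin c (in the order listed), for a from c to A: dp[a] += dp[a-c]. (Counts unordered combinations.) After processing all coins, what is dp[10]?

6

after  coin     0     1     2     3     4     5     6     7     8     9    10
          1     1     1     1     1     1     1     1     1     1     1     1
          3     1     1     1     2     2     2     3     3     3     4     4
          6     1     1     1     2     2     2     4     4     4     6     6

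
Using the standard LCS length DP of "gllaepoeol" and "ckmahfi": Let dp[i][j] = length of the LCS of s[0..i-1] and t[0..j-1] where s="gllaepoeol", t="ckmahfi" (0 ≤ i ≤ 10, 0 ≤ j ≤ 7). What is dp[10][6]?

   ''  c  k  m  a  h  f  i
''  0  0  0  0  0  0  0  0
 g  0  0  0  0  0  0  0  0
 l  0  0  0  0  0  0  0  0
 l  0  0  0  0  0  0  0  0
 a  0  0  0  0  1  1  1  1
 e  0  0  0  0  1  1  1  1
 p  0  0  0  0  1  1  1  1
 o  0  0  0  0  1  1  1  1
 e  0  0  0  0  1  1  1  1
 o  0  0  0  0  1  1  1  1
 l  0  0  0  0  1  1  1  1

1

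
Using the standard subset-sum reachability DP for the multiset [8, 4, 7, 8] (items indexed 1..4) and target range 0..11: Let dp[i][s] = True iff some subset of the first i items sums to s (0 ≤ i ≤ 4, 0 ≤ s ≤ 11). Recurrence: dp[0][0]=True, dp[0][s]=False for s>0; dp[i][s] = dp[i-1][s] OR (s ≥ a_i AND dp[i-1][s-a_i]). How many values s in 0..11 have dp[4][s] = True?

5

i\s   0   1   2   3   4   5   6   7   8   9  10  11
  0   T   F   F   F   F   F   F   F   F   F   F   F
  1   T   F   F   F   F   F   F   F   T   F   F   F
  2   T   F   F   F   T   F   F   F   T   F   F   F
  3   T   F   F   F   T   F   F   T   T   F   F   T
  4   T   F   F   F   T   F   F   T   T   F   F   T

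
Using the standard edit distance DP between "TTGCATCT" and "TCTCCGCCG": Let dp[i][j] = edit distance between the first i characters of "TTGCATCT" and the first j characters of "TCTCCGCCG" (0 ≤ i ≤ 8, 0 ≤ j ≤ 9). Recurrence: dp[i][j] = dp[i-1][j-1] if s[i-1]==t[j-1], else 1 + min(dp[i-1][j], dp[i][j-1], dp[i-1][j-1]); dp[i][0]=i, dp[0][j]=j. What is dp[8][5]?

   ''  T  C  T  C  C  G  C  C  G
''  0  1  2  3  4  5  6  7  8  9
 T  1  0  1  2  3  4  5  6  7  8
 T  2  1  1  1  2  3  4  5  6  7
 G  3  2  2  2  2  3  3  4  5  6
 C  4  3  2  3  2  2  3  3  4  5
 A  5  4  3  3  3  3  3  4  4  5
 T  6  5  4  3  4  4  4  4  5  5
 C  7  6  5  4  3  4  5  4  4  5
 T  8  7  6  5  4  4  5  5  5  5

4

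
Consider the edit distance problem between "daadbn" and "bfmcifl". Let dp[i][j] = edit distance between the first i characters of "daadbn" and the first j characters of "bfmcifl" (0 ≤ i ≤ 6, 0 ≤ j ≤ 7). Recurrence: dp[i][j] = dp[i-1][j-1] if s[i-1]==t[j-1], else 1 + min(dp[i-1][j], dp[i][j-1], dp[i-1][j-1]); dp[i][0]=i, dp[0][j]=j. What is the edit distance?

   ''  b  f  m  c  i  f  l
''  0  1  2  3  4  5  6  7
 d  1  1  2  3  4  5  6  7
 a  2  2  2  3  4  5  6  7
 a  3  3  3  3  4  5  6  7
 d  4  4  4  4  4  5  6  7
 b  5  4  5  5  5  5  6  7
 n  6  5  5  6  6  6  6  7

7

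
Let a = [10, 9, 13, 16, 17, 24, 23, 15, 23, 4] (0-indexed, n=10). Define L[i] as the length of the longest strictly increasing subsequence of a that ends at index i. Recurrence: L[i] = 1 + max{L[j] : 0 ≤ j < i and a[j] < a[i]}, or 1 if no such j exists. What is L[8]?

   i    0    1    2    3    4    5    6    7    8    9
a[i]   10    9   13   16   17   24   23   15   23    4
L[i]    1    1    2    3    4    5    5    3    5    1

5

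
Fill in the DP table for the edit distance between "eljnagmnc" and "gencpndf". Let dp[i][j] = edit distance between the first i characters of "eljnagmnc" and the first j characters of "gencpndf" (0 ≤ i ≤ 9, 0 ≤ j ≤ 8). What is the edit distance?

8

   ''  g  e  n  c  p  n  d  f
''  0  1  2  3  4  5  6  7  8
 e  1  1  1  2  3  4  5  6  7
 l  2  2  2  2  3  4  5  6  7
 j  3  3  3  3  3  4  5  6  7
 n  4  4  4  3  4  4  4  5  6
 a  5  5  5  4  4  5  5  5  6
 g  6  5  6  5  5  5  6  6  6
 m  7  6  6  6  6  6  6  7  7
 n  8  7  7  6  7  7  6  7  8
 c  9  8  8  7  6  7  7  7  8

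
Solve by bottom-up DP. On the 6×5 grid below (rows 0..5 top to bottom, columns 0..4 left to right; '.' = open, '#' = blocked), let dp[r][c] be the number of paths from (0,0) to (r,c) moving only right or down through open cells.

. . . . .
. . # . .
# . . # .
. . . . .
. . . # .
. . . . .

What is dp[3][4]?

r\c   0   1   2   3   4
  0   1   1   1   1   1
  1   1   2   0   1   2
  2   0   2   2   0   2
  3   0   2   4   4   6
  4   0   2   6   0   6
  5   0   2   8   8  14

6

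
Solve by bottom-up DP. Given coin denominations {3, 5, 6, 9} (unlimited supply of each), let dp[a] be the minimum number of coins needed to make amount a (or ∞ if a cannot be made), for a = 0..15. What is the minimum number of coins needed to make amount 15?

 a  0  1  2  3  4  5  6  7  8  9 10 11 12 13 14 15
dp  0  -  -  1  -  1  1  -  2  1  2  2  2  3  2  2
(- denotes ∞ / unreachable)

2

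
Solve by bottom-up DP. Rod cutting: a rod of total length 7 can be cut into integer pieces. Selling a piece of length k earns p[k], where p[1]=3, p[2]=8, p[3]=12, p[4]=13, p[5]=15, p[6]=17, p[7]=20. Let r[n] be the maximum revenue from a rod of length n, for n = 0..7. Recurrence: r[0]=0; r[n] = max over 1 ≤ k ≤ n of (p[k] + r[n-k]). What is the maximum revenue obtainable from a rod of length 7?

28

   n    0    1    2    3    4    5    6    7
r[n]    0    3    8   12   16   20   24   28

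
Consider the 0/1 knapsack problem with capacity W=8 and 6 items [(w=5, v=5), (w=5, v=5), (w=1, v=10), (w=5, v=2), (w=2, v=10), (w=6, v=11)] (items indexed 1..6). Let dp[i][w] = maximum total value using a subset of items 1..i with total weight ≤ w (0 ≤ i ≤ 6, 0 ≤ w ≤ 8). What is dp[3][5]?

i\w   0   1   2   3   4   5   6   7   8
  0   0   0   0   0   0   0   0   0   0
  1   0   0   0   0   0   5   5   5   5
  2   0   0   0   0   0   5   5   5   5
  3   0  10  10  10  10  10  15  15  15
  4   0  10  10  10  10  10  15  15  15
  5   0  10  10  20  20  20  20  20  25
  6   0  10  10  20  20  20  20  21  25

10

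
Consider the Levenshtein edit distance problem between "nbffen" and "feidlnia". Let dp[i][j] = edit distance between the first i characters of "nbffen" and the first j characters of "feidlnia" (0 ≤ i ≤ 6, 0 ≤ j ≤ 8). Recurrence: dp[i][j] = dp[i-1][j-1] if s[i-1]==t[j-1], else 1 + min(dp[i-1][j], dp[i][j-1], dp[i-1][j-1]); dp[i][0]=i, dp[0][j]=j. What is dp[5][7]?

   ''  f  e  i  d  l  n  i  a
''  0  1  2  3  4  5  6  7  8
 n  1  1  2  3  4  5  5  6  7
 b  2  2  2  3  4  5  6  6  7
 f  3  2  3  3  4  5  6  7  7
 f  4  3  3  4  4  5  6  7  8
 e  5  4  3  4  5  5  6  7  8
 n  6  5  4  4  5  6  5  6  7

7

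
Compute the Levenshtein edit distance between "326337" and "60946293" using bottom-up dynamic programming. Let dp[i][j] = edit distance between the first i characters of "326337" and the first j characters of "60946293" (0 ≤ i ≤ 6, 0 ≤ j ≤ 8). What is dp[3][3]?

   ''  6  0  9  4  6  2  9  3
''  0  1  2  3  4  5  6  7  8
 3  1  1  2  3  4  5  6  7  7
 2  2  2  2  3  4  5  5  6  7
 6  3  2  3  3  4  4  5  6  7
 3  4  3  3  4  4  5  5  6  6
 3  5  4  4  4  5  5  6  6  6
 7  6  5  5  5  5  6  6  7  7

3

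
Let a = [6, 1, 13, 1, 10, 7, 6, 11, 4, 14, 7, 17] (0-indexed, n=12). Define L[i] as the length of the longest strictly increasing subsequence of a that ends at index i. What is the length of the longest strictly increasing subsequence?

5

   i    0    1    2    3    4    5    6    7    8    9   10   11
a[i]    6    1   13    1   10    7    6   11    4   14    7   17
L[i]    1    1    2    1    2    2    2    3    2    4    3    5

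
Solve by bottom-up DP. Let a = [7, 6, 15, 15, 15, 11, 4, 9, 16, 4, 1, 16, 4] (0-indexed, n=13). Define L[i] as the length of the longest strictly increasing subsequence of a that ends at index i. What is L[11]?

   i    0    1    2    3    4    5    6    7    8    9   10   11   12
a[i]    7    6   15   15   15   11    4    9   16    4    1   16    4
L[i]    1    1    2    2    2    2    1    2    3    1    1    3    2

3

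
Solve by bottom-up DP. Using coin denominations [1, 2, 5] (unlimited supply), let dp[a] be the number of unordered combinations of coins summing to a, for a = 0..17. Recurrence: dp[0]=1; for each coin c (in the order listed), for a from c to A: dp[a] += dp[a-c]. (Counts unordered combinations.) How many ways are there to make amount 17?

after  coin     0     1     2     3     4     5     6     7     8     9    10    11    12    13    14    15    16    17
          1     1     1     1     1     1     1     1     1     1     1     1     1     1     1     1     1     1     1
          2     1     1     2     2     3     3     4     4     5     5     6     6     7     7     8     8     9     9
          5     1     1     2     2     3     4     5     6     7     8    10    11    13    14    16    18    20    22

22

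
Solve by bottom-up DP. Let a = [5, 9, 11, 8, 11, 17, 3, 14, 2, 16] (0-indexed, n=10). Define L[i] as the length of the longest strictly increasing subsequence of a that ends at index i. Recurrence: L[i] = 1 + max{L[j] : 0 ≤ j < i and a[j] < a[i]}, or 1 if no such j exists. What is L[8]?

   i    0    1    2    3    4    5    6    7    8    9
a[i]    5    9   11    8   11   17    3   14    2   16
L[i]    1    2    3    2    3    4    1    4    1    5

1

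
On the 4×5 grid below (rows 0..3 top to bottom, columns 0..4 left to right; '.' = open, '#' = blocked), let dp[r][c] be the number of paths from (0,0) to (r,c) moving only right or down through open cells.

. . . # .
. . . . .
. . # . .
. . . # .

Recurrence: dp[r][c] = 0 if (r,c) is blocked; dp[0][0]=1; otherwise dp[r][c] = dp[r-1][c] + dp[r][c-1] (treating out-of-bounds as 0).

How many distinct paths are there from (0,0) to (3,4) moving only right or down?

6

r\c   0   1   2   3   4
  0   1   1   1   0   0
  1   1   2   3   3   3
  2   1   3   0   3   6
  3   1   4   4   0   6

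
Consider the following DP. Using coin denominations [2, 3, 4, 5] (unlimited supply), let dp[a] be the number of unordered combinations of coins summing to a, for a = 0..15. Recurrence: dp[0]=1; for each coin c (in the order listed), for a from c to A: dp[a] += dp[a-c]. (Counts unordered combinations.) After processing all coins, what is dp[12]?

after  coin     0     1     2     3     4     5     6     7     8     9    10    11    12    13    14    15
          2     1     0     1     0     1     0     1     0     1     0     1     0     1     0     1     0
          3     1     0     1     1     1     1     2     1     2     2     2     2     3     2     3     3
          4     1     0     1     1     2     1     3     2     4     3     5     4     7     5     8     7
          5     1     0     1     1     2     2     3     3     5     5     7     7    10    10    13    14

10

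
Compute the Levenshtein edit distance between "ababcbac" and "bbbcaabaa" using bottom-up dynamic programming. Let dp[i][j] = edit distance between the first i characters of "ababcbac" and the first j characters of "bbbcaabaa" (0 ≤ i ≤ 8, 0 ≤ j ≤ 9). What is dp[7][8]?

4

   ''  b  b  b  c  a  a  b  a  a
''  0  1  2  3  4  5  6  7  8  9
 a  1  1  2  3  4  4  5  6  7  8
 b  2  1  1  2  3  4  5  5  6  7
 a  3  2  2  2  3  3  4  5  5  6
 b  4  3  2  2  3  4  4  4  5  6
 c  5  4  3  3  2  3  4  5  5  6
 b  6  5  4  3  3  3  4  4  5  6
 a  7  6  5  4  4  3  3  4  4  5
 c  8  7  6  5  4  4  4  4  5  5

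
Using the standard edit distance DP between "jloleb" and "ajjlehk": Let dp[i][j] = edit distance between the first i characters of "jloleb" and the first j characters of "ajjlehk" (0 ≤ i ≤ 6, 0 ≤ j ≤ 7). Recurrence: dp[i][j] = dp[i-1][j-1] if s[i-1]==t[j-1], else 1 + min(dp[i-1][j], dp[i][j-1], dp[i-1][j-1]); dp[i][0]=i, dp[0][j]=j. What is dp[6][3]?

6

   ''  a  j  j  l  e  h  k
''  0  1  2  3  4  5  6  7
 j  1  1  1  2  3  4  5  6
 l  2  2  2  2  2  3  4  5
 o  3  3  3  3  3  3  4  5
 l  4  4  4  4  3  4  4  5
 e  5  5  5  5  4  3  4  5
 b  6  6  6  6  5  4  4  5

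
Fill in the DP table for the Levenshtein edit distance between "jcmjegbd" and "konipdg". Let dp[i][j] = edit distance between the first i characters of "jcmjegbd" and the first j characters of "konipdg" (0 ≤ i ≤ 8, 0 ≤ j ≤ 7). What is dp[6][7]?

6

   ''  k  o  n  i  p  d  g
''  0  1  2  3  4  5  6  7
 j  1  1  2  3  4  5  6  7
 c  2  2  2  3  4  5  6  7
 m  3  3  3  3  4  5  6  7
 j  4  4  4  4  4  5  6  7
 e  5  5  5  5  5  5  6  7
 g  6  6  6  6  6  6  6  6
 b  7  7  7  7  7  7  7  7
 d  8  8  8  8  8  8  7  8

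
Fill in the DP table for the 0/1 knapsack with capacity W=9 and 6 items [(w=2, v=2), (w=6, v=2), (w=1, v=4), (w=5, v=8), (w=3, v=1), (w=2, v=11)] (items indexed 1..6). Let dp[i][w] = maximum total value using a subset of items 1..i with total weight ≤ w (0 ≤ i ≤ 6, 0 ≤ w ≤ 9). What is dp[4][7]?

12

i\w   0   1   2   3   4   5   6   7   8   9
  0   0   0   0   0   0   0   0   0   0   0
  1   0   0   2   2   2   2   2   2   2   2
  2   0   0   2   2   2   2   2   2   4   4
  3   0   4   4   6   6   6   6   6   6   8
  4   0   4   4   6   6   8  12  12  14  14
  5   0   4   4   6   6   8  12  12  14  14
  6   0   4  11  15  15  17  17  19  23  23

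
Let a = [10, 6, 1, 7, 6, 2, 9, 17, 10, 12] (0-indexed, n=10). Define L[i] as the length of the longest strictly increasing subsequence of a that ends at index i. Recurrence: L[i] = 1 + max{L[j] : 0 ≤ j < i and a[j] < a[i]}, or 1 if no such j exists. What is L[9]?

5

   i    0    1    2    3    4    5    6    7    8    9
a[i]   10    6    1    7    6    2    9   17   10   12
L[i]    1    1    1    2    2    2    3    4    4    5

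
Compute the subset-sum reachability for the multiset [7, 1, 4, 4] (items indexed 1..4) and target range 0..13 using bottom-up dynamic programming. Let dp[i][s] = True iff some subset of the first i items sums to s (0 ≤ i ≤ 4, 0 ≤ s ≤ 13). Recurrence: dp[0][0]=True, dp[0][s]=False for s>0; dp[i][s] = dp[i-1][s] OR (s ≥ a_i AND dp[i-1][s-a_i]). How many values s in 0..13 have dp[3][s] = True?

i\s   0   1   2   3   4   5   6   7   8   9  10  11  12  13
  0   T   F   F   F   F   F   F   F   F   F   F   F   F   F
  1   T   F   F   F   F   F   F   T   F   F   F   F   F   F
  2   T   T   F   F   F   F   F   T   T   F   F   F   F   F
  3   T   T   F   F   T   T   F   T   T   F   F   T   T   F
  4   T   T   F   F   T   T   F   T   T   T   F   T   T   F

8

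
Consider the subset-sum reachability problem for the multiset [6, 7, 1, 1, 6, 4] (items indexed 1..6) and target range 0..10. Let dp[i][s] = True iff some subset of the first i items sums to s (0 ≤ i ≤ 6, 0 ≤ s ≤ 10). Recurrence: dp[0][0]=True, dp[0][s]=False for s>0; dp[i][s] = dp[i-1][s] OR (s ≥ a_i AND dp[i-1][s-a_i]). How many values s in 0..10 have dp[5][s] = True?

i\s   0   1   2   3   4   5   6   7   8   9  10
  0   T   F   F   F   F   F   F   F   F   F   F
  1   T   F   F   F   F   F   T   F   F   F   F
  2   T   F   F   F   F   F   T   T   F   F   F
  3   T   T   F   F   F   F   T   T   T   F   F
  4   T   T   T   F   F   F   T   T   T   T   F
  5   T   T   T   F   F   F   T   T   T   T   F
  6   T   T   T   F   T   T   T   T   T   T   T

7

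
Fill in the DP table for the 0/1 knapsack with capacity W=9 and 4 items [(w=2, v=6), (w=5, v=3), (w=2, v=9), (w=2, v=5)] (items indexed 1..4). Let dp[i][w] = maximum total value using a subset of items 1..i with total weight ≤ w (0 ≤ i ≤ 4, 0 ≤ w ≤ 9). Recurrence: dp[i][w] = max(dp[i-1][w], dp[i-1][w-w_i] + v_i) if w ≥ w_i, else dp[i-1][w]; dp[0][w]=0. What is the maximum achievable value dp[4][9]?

i\w   0   1   2   3   4   5   6   7   8   9
  0   0   0   0   0   0   0   0   0   0   0
  1   0   0   6   6   6   6   6   6   6   6
  2   0   0   6   6   6   6   6   9   9   9
  3   0   0   9   9  15  15  15  15  15  18
  4   0   0   9   9  15  15  20  20  20  20

20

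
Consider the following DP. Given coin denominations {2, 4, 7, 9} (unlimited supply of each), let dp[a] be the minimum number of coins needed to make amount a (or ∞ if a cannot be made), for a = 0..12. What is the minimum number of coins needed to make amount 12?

3

 a  0  1  2  3  4  5  6  7  8  9 10 11 12
dp  0  -  1  -  1  -  2  1  2  1  3  2  3
(- denotes ∞ / unreachable)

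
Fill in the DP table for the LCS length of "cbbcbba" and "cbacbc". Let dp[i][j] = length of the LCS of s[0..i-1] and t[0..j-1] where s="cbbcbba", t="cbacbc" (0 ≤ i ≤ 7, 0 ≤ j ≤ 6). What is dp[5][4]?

   ''  c  b  a  c  b  c
''  0  0  0  0  0  0  0
 c  0  1  1  1  1  1  1
 b  0  1  2  2  2  2  2
 b  0  1  2  2  2  3  3
 c  0  1  2  2  3  3  4
 b  0  1  2  2  3  4  4
 b  0  1  2  2  3  4  4
 a  0  1  2  3  3  4  4

3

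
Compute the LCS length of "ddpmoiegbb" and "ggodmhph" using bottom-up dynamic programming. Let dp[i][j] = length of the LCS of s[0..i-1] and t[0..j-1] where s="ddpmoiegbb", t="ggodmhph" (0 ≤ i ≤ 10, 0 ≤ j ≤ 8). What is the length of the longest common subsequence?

2

   ''  g  g  o  d  m  h  p  h
''  0  0  0  0  0  0  0  0  0
 d  0  0  0  0  1  1  1  1  1
 d  0  0  0  0  1  1  1  1  1
 p  0  0  0  0  1  1  1  2  2
 m  0  0  0  0  1  2  2  2  2
 o  0  0  0  1  1  2  2  2  2
 i  0  0  0  1  1  2  2  2  2
 e  0  0  0  1  1  2  2  2  2
 g  0  1  1  1  1  2  2  2  2
 b  0  1  1  1  1  2  2  2  2
 b  0  1  1  1  1  2  2  2  2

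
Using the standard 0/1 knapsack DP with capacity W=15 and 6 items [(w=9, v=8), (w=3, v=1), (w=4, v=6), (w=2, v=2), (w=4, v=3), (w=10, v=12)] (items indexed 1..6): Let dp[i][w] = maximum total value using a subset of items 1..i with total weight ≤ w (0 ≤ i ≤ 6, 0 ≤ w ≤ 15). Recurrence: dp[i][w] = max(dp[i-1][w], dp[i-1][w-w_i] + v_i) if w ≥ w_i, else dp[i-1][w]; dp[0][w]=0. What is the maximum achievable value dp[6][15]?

18

i\w   0   1   2   3   4   5   6   7   8   9  10  11  12  13  14  15
  0   0   0   0   0   0   0   0   0   0   0   0   0   0   0   0   0
  1   0   0   0   0   0   0   0   0   0   8   8   8   8   8   8   8
  2   0   0   0   1   1   1   1   1   1   8   8   8   9   9   9   9
  3   0   0   0   1   6   6   6   7   7   8   8   8   9  14  14  14
  4   0   0   2   2   6   6   8   8   8   9   9  10  10  14  14  16
  5   0   0   2   2   6   6   8   8   9   9  11  11  11  14  14  16
  6   0   0   2   2   6   6   8   8   9   9  12  12  14  14  18  18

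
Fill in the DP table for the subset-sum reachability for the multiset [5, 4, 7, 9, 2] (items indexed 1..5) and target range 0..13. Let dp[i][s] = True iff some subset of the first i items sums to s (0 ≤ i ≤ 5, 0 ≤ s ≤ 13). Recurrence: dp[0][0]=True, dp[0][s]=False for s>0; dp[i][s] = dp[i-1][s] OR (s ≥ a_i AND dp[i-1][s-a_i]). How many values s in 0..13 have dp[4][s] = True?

i\s   0   1   2   3   4   5   6   7   8   9  10  11  12  13
  0   T   F   F   F   F   F   F   F   F   F   F   F   F   F
  1   T   F   F   F   F   T   F   F   F   F   F   F   F   F
  2   T   F   F   F   T   T   F   F   F   T   F   F   F   F
  3   T   F   F   F   T   T   F   T   F   T   F   T   T   F
  4   T   F   F   F   T   T   F   T   F   T   F   T   T   T
  5   T   F   T   F   T   T   T   T   F   T   F   T   T   T

8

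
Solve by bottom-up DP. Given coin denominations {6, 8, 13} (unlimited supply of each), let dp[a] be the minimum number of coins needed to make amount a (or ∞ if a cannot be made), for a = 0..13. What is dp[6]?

1

 a  0  1  2  3  4  5  6  7  8  9 10 11 12 13
dp  0  -  -  -  -  -  1  -  1  -  -  -  2  1
(- denotes ∞ / unreachable)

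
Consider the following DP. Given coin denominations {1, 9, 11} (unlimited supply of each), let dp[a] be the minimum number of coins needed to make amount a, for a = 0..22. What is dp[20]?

 a  0  1  2  3  4  5  6  7  8  9 10 11 12 13 14 15 16 17 18 19 20 21 22
dp  0  1  2  3  4  5  6  7  8  1  2  1  2  3  4  5  6  7  2  3  2  3  2

2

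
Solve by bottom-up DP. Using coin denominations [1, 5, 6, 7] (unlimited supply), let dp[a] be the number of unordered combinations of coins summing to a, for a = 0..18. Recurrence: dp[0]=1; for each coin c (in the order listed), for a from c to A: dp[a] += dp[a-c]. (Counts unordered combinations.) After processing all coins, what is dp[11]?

6

after  coin     0     1     2     3     4     5     6     7     8     9    10    11    12    13    14    15    16    17    18
          1     1     1     1     1     1     1     1     1     1     1     1     1     1     1     1     1     1     1     1
          5     1     1     1     1     1     2     2     2     2     2     3     3     3     3     3     4     4     4     4
          6     1     1     1     1     1     2     3     3     3     3     4     5     6     6     6     7     8     9    10
          7     1     1     1     1     1     2     3     4     4     4     5     6     8     9    10    11    12    14    16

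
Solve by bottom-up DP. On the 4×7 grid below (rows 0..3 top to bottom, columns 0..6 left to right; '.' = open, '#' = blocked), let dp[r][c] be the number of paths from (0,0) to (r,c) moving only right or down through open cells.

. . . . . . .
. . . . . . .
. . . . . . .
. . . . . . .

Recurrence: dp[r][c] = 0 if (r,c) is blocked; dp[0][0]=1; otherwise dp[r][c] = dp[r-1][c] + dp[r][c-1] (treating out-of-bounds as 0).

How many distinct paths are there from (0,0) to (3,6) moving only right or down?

84

r\c   0   1   2   3   4   5   6
  0   1   1   1   1   1   1   1
  1   1   2   3   4   5   6   7
  2   1   3   6  10  15  21  28
  3   1   4  10  20  35  56  84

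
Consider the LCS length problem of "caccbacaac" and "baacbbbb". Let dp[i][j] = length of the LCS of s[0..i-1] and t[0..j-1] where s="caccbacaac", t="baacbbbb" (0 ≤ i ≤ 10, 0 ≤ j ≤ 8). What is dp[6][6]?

3

   ''  b  a  a  c  b  b  b  b
''  0  0  0  0  0  0  0  0  0
 c  0  0  0  0  1  1  1  1  1
 a  0  0  1  1  1  1  1  1  1
 c  0  0  1  1  2  2  2  2  2
 c  0  0  1  1  2  2  2  2  2
 b  0  1  1  1  2  3  3  3  3
 a  0  1  2  2  2  3  3  3  3
 c  0  1  2  2  3  3  3  3  3
 a  0  1  2  3  3  3  3  3  3
 a  0  1  2  3  3  3  3  3  3
 c  0  1  2  3  4  4  4  4  4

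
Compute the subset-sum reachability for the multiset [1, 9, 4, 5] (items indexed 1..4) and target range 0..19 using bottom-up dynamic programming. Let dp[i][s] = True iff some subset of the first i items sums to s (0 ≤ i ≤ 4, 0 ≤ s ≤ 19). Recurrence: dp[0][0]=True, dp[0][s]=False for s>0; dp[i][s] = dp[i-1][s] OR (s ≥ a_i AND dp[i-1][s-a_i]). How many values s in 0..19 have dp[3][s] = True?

8

i\s   0   1   2   3   4   5   6   7   8   9  10  11  12  13  14  15  16  17  18  19
  0   T   F   F   F   F   F   F   F   F   F   F   F   F   F   F   F   F   F   F   F
  1   T   T   F   F   F   F   F   F   F   F   F   F   F   F   F   F   F   F   F   F
  2   T   T   F   F   F   F   F   F   F   T   T   F   F   F   F   F   F   F   F   F
  3   T   T   F   F   T   T   F   F   F   T   T   F   F   T   T   F   F   F   F   F
  4   T   T   F   F   T   T   T   F   F   T   T   F   F   T   T   T   F   F   T   T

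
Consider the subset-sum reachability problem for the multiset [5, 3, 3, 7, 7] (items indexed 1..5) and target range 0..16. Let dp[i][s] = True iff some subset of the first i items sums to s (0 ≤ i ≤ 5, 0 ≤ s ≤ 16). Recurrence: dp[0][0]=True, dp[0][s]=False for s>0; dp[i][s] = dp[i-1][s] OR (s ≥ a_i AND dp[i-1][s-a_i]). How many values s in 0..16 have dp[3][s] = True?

i\s   0   1   2   3   4   5   6   7   8   9  10  11  12  13  14  15  16
  0   T   F   F   F   F   F   F   F   F   F   F   F   F   F   F   F   F
  1   T   F   F   F   F   T   F   F   F   F   F   F   F   F   F   F   F
  2   T   F   F   T   F   T   F   F   T   F   F   F   F   F   F   F   F
  3   T   F   F   T   F   T   T   F   T   F   F   T   F   F   F   F   F
  4   T   F   F   T   F   T   T   T   T   F   T   T   T   T   F   T   F
  5   T   F   F   T   F   T   T   T   T   F   T   T   T   T   T   T   F

6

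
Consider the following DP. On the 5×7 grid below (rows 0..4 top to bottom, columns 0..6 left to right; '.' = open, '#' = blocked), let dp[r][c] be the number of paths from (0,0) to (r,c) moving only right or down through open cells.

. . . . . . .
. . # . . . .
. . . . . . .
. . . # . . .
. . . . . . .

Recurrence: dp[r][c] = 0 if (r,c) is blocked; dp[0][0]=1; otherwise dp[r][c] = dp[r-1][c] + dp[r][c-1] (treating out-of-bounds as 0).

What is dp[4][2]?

r\c   0   1   2   3   4   5   6
  0   1   1   1   1   1   1   1
  1   1   2   0   1   2   3   4
  2   1   3   3   4   6   9  13
  3   1   4   7   0   6  15  28
  4   1   5  12  12  18  33  61

12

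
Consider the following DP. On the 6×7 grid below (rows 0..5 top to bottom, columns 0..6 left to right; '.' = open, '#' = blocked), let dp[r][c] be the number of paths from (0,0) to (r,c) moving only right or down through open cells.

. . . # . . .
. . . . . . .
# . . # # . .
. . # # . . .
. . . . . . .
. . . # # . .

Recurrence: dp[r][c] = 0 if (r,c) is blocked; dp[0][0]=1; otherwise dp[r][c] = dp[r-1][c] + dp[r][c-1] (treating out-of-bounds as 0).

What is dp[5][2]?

4

r\c   0   1   2   3   4   5   6
  0   1   1   1   0   0   0   0
  1   1   2   3   3   3   3   3
  2   0   2   5   0   0   3   6
  3   0   2   0   0   0   3   9
  4   0   2   2   2   2   5  14
  5   0   2   4   0   0   5  19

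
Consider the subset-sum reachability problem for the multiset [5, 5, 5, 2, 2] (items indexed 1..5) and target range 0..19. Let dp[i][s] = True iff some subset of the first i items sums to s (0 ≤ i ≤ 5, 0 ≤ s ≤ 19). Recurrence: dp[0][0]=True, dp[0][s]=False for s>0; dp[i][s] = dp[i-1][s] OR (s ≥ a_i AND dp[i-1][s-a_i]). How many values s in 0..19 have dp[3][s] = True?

4

i\s   0   1   2   3   4   5   6   7   8   9  10  11  12  13  14  15  16  17  18  19
  0   T   F   F   F   F   F   F   F   F   F   F   F   F   F   F   F   F   F   F   F
  1   T   F   F   F   F   T   F   F   F   F   F   F   F   F   F   F   F   F   F   F
  2   T   F   F   F   F   T   F   F   F   F   T   F   F   F   F   F   F   F   F   F
  3   T   F   F   F   F   T   F   F   F   F   T   F   F   F   F   T   F   F   F   F
  4   T   F   T   F   F   T   F   T   F   F   T   F   T   F   F   T   F   T   F   F
  5   T   F   T   F   T   T   F   T   F   T   T   F   T   F   T   T   F   T   F   T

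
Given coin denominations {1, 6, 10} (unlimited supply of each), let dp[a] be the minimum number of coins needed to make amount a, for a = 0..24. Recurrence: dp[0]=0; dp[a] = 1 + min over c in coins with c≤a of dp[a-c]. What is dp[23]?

 a  0  1  2  3  4  5  6  7  8  9 10 11 12 13 14 15 16 17 18 19 20 21 22 23 24
dp  0  1  2  3  4  5  1  2  3  4  1  2  2  3  4  5  2  3  3  4  2  3  3  4  4

4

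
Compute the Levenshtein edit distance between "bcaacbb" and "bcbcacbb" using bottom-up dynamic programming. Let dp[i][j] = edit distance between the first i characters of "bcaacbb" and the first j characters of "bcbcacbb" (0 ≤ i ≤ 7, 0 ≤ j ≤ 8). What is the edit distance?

2

   ''  b  c  b  c  a  c  b  b
''  0  1  2  3  4  5  6  7  8
 b  1  0  1  2  3  4  5  6  7
 c  2  1  0  1  2  3  4  5  6
 a  3  2  1  1  2  2  3  4  5
 a  4  3  2  2  2  2  3  4  5
 c  5  4  3  3  2  3  2  3  4
 b  6  5  4  3  3  3  3  2  3
 b  7  6  5  4  4  4  4  3  2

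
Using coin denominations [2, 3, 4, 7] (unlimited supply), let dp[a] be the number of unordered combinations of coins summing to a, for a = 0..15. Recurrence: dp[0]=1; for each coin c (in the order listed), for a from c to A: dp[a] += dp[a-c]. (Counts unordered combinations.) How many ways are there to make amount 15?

after  coin     0     1     2     3     4     5     6     7     8     9    10    11    12    13    14    15
          2     1     0     1     0     1     0     1     0     1     0     1     0     1     0     1     0
          3     1     0     1     1     1     1     2     1     2     2     2     2     3     2     3     3
          4     1     0     1     1     2     1     3     2     4     3     5     4     7     5     8     7
          7     1     0     1     1     2     1     3     3     4     4     6     6     8     8    11    11

11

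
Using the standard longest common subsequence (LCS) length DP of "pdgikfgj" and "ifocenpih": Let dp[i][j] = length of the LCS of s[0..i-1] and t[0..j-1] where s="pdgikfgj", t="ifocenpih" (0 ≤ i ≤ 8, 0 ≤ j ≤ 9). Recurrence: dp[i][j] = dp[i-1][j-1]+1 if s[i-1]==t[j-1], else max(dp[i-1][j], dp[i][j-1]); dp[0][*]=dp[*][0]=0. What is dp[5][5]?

   ''  i  f  o  c  e  n  p  i  h
''  0  0  0  0  0  0  0  0  0  0
 p  0  0  0  0  0  0  0  1  1  1
 d  0  0  0  0  0  0  0  1  1  1
 g  0  0  0  0  0  0  0  1  1  1
 i  0  1  1  1  1  1  1  1  2  2
 k  0  1  1  1  1  1  1  1  2  2
 f  0  1  2  2  2  2  2  2  2  2
 g  0  1  2  2  2  2  2  2  2  2
 j  0  1  2  2  2  2  2  2  2  2

1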